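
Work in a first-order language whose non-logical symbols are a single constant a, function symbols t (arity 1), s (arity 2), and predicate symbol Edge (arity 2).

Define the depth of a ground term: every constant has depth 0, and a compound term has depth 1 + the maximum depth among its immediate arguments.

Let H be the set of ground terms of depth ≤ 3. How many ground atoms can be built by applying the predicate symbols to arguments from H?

First count ground terms of depth ≤ 3.
Count level by level. With function symbols t/1, s/2, the terms of depth ≤ k are the 1 constant together with each function applied to depth-≤(k−1) tuples, so N_k = 1 + N_{k-1} + N_{k-1}^2.
N_0 = 1
N_1 = 1 + 1 + 1^2 = 3
N_2 = 1 + 3 + 3^2 = 13
N_3 = 1 + 13 + 13^2 = 183
So |H| = 183.
Each predicate of arity r yields |H|^r ground atoms (one per choice of an r-tuple from H):
  Edge: 183^2 = 33489
Total ground atoms: 33489.

33489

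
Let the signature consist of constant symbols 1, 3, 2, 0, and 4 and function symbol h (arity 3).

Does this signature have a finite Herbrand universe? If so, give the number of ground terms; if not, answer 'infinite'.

The signature has at least one function symbol (h, arity 3) and at least one constant (1).
Iterating h gives infinitely many distinct ground terms: 1, h(1, 1, 1), h(h(1, 1, 1), h(1, 1, 1), h(1, 1, 1)), ...
So the Herbrand universe is infinite.

infinite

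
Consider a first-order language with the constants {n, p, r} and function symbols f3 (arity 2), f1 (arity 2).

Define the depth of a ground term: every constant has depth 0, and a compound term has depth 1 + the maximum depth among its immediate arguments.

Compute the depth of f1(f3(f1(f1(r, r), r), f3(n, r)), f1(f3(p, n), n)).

depth(f1(r, r)) = 1 + max(0, 0) = 1
depth(f1(f1(r, r), r)) = 1 + max(1, 0) = 2
depth(f3(n, r)) = 1 + max(0, 0) = 1
depth(f3(f1(f1(r, r), r), f3(n, r))) = 1 + max(2, 1) = 3
depth(f3(p, n)) = 1 + max(0, 0) = 1
depth(f1(f3(p, n), n)) = 1 + max(1, 0) = 2
depth(f1(f3(f1(f1(r, r), r), f3(n, r)), f1(f3(p, n), n))) = 1 + max(3, 2) = 4

4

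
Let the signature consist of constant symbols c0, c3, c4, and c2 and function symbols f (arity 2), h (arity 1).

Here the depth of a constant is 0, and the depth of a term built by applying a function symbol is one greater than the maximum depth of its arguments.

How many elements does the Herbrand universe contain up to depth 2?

604

Let N_k = |{terms of depth ≤ k}|. Then N_0 = 4 and N_k = 4 + N_{k-1}^2 + N_{k-1} for k ≥ 1 (one summand per function symbol, arity giving the exponent).
N_0 = 4
N_1 = 4 + 4^2 + 4 = 24
N_2 = 4 + 24^2 + 24 = 604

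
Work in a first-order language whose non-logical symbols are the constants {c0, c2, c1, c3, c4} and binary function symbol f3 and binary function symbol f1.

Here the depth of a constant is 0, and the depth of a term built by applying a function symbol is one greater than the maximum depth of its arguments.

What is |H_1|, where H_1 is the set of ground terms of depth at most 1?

55

Let N_k count ground terms of depth at most k. Each non-constant term of depth ≤ k is some function symbol applied to depth-≤(k−1) arguments, giving N_k = 5 + N_{k-1}^2 + N_{k-1}^2.
N_0 = 5
N_1 = 5 + 5^2 + 5^2 = 55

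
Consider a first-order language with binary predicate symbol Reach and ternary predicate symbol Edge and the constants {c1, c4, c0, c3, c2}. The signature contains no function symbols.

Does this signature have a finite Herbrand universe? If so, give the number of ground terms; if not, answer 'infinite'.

5

There are no function symbols, so every ground term is one of the 5 constants.
The Herbrand universe is {c1, c4, c0, c3, c2}, which is finite with 5 elements.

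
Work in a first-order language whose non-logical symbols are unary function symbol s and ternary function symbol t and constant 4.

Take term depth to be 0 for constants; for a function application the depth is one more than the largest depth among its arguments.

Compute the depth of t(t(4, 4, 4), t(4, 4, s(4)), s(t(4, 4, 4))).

3

depth(t(4, 4, 4)) = 1 + max(0, 0, 0) = 1
depth(s(4)) = 1 + depth(4) = 1 + 0 = 1
depth(t(4, 4, s(4))) = 1 + max(0, 0, 1) = 2
depth(s(t(4, 4, 4))) = 1 + depth(t(4, 4, 4)) = 1 + 1 = 2
depth(t(t(4, 4, 4), t(4, 4, s(4)), s(t(4, 4, 4)))) = 1 + max(1, 2, 2) = 3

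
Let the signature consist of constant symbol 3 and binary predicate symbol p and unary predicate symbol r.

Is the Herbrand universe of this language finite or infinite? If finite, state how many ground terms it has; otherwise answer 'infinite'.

1

There are no function symbols, so the only ground term is the single constant.
The Herbrand universe is {3}, finite with 1 element.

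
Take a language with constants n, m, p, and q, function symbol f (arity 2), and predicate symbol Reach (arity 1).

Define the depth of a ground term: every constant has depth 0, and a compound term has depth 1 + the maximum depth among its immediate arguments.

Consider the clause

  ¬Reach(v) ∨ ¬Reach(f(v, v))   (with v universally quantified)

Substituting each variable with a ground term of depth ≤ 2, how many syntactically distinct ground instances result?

Ground terms of depth ≤ 2:
  Let N_k count ground terms of depth at most k. Each non-constant term of depth ≤ k is some function symbol applied to depth-≤(k−1) arguments, giving N_k = 4 + N_{k-1}^2.
  N_0 = 4
  N_1 = 4 + 4^2 = 20
  N_2 = 4 + 20^2 = 404
So there are 404 ground terms available for substitution.
There is 1 variable to instantiate (v),  occurring in at least one literal, so different choices give different ground instances.
Number of ground instances = 404.

404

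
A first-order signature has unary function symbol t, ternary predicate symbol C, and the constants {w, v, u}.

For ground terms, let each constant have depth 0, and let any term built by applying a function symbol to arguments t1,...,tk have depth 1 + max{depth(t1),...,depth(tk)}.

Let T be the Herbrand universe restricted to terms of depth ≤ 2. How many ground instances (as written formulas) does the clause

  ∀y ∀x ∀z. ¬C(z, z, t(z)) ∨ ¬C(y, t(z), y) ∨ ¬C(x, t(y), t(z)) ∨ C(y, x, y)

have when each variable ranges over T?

729

Ground terms of depth ≤ 2:
  Count level by level. With function symbols t/1, the terms of depth ≤ k are the 3 constants together with each function applied to depth-≤(k−1) tuples, so N_k = 3 + N_{k-1}.
  N_0 = 3
  N_1 = 3 + 3 = 6
  N_2 = 3 + 6 = 9
  Explicitly: w, v, u, t(w), t(v), t(u), t(t(w)), t(t(v)), t(t(u)).
So there are 9 ground terms available for substitution.
There are 3 variables to instantiate (y, x, z), each occurring in at least one literal, so different choices give different ground instances.
Number of ground instances = 9^3 = 729.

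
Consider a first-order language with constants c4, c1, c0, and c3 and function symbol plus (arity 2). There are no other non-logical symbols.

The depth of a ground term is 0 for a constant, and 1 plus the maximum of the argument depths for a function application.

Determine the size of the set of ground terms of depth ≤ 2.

404

Let N_k = |{terms of depth ≤ k}|. Then N_0 = 4 and N_k = 4 + N_{k-1}^2 for k ≥ 1 (one summand per function symbol, arity giving the exponent).
N_0 = 4
N_1 = 4 + 4^2 = 20
N_2 = 4 + 20^2 = 404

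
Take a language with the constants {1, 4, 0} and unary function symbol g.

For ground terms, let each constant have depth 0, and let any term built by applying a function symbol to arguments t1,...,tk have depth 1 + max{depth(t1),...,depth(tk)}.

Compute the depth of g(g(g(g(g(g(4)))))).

6

depth(g(4)) = 1 + depth(4) = 1 + 0 = 1
depth(g(g(4))) = 1 + depth(g(4)) = 1 + 1 = 2
depth(g(g(g(4)))) = 1 + depth(g(g(4))) = 1 + 2 = 3
depth(g(g(g(g(4))))) = 1 + depth(g(g(g(4)))) = 1 + 3 = 4
depth(g(g(g(g(g(4)))))) = 1 + depth(g(g(g(g(4))))) = 1 + 4 = 5
depth(g(g(g(g(g(g(4))))))) = 1 + depth(g(g(g(g(g(4)))))) = 1 + 5 = 6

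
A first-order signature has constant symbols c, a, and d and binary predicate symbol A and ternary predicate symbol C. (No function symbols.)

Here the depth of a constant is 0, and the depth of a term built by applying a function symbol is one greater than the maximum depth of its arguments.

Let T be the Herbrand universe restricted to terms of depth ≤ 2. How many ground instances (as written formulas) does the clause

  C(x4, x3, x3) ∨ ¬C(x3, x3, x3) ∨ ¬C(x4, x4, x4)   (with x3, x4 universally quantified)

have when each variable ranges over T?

Ground terms of depth ≤ 2:
  With no function symbols every ground term is a constant, so there are exactly 3 ground terms at every depth bound.
  N_0 = 3
  N_1 = 3
  N_2 = 3
  Explicitly: c, a, d.
So there are 3 ground terms available for substitution.
Each of x3, x4 ranges independently over the available ground terms, and distinct assignments produce distinct instances.
Number of ground instances = 3^2 = 9.

9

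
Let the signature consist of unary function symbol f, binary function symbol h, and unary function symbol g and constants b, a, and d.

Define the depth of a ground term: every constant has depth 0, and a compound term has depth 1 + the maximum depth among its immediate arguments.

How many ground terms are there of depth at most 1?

Let N_k count ground terms of depth at most k. Each non-constant term of depth ≤ k is some function symbol applied to depth-≤(k−1) arguments, giving N_k = 3 + N_{k-1} + N_{k-1}^2 + N_{k-1}.
N_0 = 3
N_1 = 3 + 3 + 3^2 + 3 = 18

18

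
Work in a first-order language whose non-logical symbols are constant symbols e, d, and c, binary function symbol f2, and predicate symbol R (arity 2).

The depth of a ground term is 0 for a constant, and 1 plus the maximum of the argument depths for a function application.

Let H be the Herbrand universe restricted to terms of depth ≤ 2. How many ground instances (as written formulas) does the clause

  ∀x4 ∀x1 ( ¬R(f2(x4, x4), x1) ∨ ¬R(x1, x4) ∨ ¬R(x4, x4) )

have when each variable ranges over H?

21609

Ground terms of depth ≤ 2:
  If N_k denotes the number of depth-≤k ground terms, the 3 constants give N_0 = 3, and each function symbol of arity r contributes N_{k-1}^r new terms at level k: N_k = 3 + N_{k-1}^2.
  N_0 = 3
  N_1 = 3 + 3^2 = 12
  N_2 = 3 + 12^2 = 147
So there are 147 ground terms available for substitution.
The body mentions every one of the 2 quantified variables; since ground terms form a free algebra, no two substitutions collapse to the same formula.
Number of ground instances = 147^2 = 21609.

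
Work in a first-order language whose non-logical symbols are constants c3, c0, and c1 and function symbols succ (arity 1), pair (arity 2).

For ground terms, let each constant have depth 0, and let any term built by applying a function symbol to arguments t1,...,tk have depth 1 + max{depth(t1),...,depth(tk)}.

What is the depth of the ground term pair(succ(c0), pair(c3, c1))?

depth(succ(c0)) = 1 + depth(c0) = 1 + 0 = 1
depth(pair(c3, c1)) = 1 + max(0, 0) = 1
depth(pair(succ(c0), pair(c3, c1))) = 1 + max(1, 1) = 2

2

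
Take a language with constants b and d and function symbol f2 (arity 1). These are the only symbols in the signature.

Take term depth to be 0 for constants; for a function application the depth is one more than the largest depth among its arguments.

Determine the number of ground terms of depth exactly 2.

2

If N_k denotes the number of depth-≤k ground terms, the 2 constants give N_0 = 2, and each function symbol of arity r contributes N_{k-1}^r new terms at level k: N_k = 2 + N_{k-1}.
N_0 = 2
N_1 = 2 + 2 = 4
N_2 = 2 + 4 = 6
Terms of depth exactly 2: N_2 − N_1 = 6 − 4 = 2.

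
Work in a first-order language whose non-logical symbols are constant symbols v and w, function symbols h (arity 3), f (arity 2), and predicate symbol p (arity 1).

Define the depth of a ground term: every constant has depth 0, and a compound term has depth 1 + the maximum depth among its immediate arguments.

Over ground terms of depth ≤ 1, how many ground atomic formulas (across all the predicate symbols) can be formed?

14

First count ground terms of depth ≤ 1.
If N_k denotes the number of depth-≤k ground terms, the 2 constants give N_0 = 2, and each function symbol of arity r contributes N_{k-1}^r new terms at level k: N_k = 2 + N_{k-1}^3 + N_{k-1}^2.
N_0 = 2
N_1 = 2 + 2^3 + 2^2 = 14
So |H| = 14.
Each predicate of arity r yields |H|^r ground atoms (one per choice of an r-tuple from H):
  p: 14
Total ground atoms: 14.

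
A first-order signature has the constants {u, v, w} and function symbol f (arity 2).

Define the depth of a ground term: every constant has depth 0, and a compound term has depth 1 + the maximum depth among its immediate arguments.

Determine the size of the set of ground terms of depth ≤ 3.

21612

Count level by level. With function symbols f/2, the terms of depth ≤ k are the 3 constants together with each function applied to depth-≤(k−1) tuples, so N_k = 3 + N_{k-1}^2.
N_0 = 3
N_1 = 3 + 3^2 = 12
N_2 = 3 + 12^2 = 147
N_3 = 3 + 147^2 = 21612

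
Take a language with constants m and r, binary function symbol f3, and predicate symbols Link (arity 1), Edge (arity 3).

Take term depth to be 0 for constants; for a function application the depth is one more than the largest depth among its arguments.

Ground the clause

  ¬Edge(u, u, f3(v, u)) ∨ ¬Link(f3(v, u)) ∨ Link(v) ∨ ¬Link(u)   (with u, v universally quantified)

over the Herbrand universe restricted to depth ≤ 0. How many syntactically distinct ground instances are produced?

4

Ground terms of depth ≤ 0:
  Count level by level. With function symbols f3/2, the terms of depth ≤ k are the 2 constants together with each function applied to depth-≤(k−1) tuples, so N_k = 2 + N_{k-1}^2.
  N_0 = 2
So there are 2 ground terms available for substitution.
The body mentions every one of the 2 quantified variables; since ground terms form a free algebra, no two substitutions collapse to the same formula.
Number of ground instances = 2^2 = 4.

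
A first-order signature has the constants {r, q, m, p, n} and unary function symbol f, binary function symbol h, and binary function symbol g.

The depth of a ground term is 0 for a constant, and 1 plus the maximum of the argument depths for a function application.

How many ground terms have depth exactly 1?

55

Let N_k count ground terms of depth at most k. Each non-constant term of depth ≤ k is some function symbol applied to depth-≤(k−1) arguments, giving N_k = 5 + N_{k-1} + N_{k-1}^2 + N_{k-1}^2.
N_0 = 5
N_1 = 5 + 5 + 5^2 + 5^2 = 60
Terms of depth exactly 1: N_1 − N_0 = 60 − 5 = 55.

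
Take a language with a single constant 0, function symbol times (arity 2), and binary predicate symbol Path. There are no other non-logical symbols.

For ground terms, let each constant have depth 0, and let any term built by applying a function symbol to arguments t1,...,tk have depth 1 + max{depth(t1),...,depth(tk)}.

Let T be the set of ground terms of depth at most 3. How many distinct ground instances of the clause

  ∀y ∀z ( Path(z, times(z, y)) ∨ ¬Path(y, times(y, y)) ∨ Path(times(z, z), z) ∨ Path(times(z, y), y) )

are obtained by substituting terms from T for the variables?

Ground terms of depth ≤ 3:
  If N_k denotes the number of depth-≤k ground terms, the 1 constant gives N_0 = 1, and each function symbol of arity r contributes N_{k-1}^r new terms at level k: N_k = 1 + N_{k-1}^2.
  N_0 = 1
  N_1 = 1 + 1^2 = 2
  N_2 = 1 + 2^2 = 5
  N_3 = 1 + 5^2 = 26
So there are 26 ground terms available for substitution.
Each of y, z ranges independently over the available ground terms, and distinct assignments produce distinct instances.
Number of ground instances = 26^2 = 676.

676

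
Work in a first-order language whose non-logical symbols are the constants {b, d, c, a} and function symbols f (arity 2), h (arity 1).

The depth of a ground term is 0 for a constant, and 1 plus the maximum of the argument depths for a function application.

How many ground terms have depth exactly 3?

Let N_k count ground terms of depth at most k. Each non-constant term of depth ≤ k is some function symbol applied to depth-≤(k−1) arguments, giving N_k = 4 + N_{k-1}^2 + N_{k-1}.
N_0 = 4
N_1 = 4 + 4^2 + 4 = 24
N_2 = 4 + 24^2 + 24 = 604
N_3 = 4 + 604^2 + 604 = 365424
Terms of depth exactly 3: N_3 − N_2 = 365424 − 604 = 364820.

364820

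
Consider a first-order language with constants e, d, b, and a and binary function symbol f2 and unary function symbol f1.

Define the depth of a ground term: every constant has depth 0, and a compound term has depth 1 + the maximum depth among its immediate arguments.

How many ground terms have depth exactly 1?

20

Let N_k = |{terms of depth ≤ k}|. Then N_0 = 4 and N_k = 4 + N_{k-1}^2 + N_{k-1} for k ≥ 1 (one summand per function symbol, arity giving the exponent).
N_0 = 4
N_1 = 4 + 4^2 + 4 = 24
Terms of depth exactly 1: N_1 − N_0 = 24 − 4 = 20.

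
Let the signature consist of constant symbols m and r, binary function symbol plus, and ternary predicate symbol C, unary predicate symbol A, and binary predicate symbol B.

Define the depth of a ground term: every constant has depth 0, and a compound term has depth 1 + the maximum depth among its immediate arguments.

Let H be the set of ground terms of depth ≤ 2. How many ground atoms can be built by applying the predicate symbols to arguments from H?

First count ground terms of depth ≤ 2.
Let N_k count ground terms of depth at most k. Each non-constant term of depth ≤ k is some function symbol applied to depth-≤(k−1) arguments, giving N_k = 2 + N_{k-1}^2.
N_0 = 2
N_1 = 2 + 2^2 = 6
N_2 = 2 + 6^2 = 38
So |H| = 38.
For each predicate symbol, the number of ground atoms is |H| raised to its arity; summing:
  C: 38^3 = 54872;  A: 38;  B: 38^2 = 1444
Total ground atoms: 54872 + 38 + 1444 = 56354.

56354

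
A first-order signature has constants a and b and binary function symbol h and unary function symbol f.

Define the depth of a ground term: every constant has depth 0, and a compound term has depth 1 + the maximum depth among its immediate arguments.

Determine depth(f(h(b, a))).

depth(h(b, a)) = 1 + max(0, 0) = 1
depth(f(h(b, a))) = 1 + depth(h(b, a)) = 1 + 1 = 2

2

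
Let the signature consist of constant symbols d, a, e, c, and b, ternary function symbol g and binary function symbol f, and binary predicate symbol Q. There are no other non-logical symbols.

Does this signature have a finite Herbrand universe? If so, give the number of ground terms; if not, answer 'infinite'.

infinite

The signature has at least one function symbol (g, arity 3) and at least one constant (d).
Iterating g gives infinitely many distinct ground terms: d, g(d, d, d), g(g(d, d, d), g(d, d, d), g(d, d, d)), ...
So the Herbrand universe is infinite.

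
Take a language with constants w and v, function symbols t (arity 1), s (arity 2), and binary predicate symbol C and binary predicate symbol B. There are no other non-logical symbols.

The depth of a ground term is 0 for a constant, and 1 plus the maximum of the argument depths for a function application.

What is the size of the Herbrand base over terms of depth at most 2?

10952

First count ground terms of depth ≤ 2.
Let N_k = |{terms of depth ≤ k}|. Then N_0 = 2 and N_k = 2 + N_{k-1} + N_{k-1}^2 for k ≥ 1 (one summand per function symbol, arity giving the exponent).
N_0 = 2
N_1 = 2 + 2 + 2^2 = 8
N_2 = 2 + 8 + 8^2 = 74
So |H| = 74.
A ground atom is a predicate applied to a tuple of terms from H, so the count is the sum over predicates of |H|^arity:
  C: 74^2 = 5476;  B: 74^2 = 5476
Total ground atoms: 5476 + 5476 = 10952.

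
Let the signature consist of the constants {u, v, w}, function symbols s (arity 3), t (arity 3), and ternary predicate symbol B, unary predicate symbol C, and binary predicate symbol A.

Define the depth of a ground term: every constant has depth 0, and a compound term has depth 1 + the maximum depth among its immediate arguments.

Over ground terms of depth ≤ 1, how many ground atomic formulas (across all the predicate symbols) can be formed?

First count ground terms of depth ≤ 1.
Write N_k for the number of ground terms of depth ≤ k. A term of depth ≤ k is either a constant or a function symbol applied to arguments of depth ≤ k−1, so N_k = 3 + N_{k-1}^3 + N_{k-1}^3.
N_0 = 3
N_1 = 3 + 3^3 + 3^3 = 57
So |H| = 57.
For each predicate symbol, the number of ground atoms is |H| raised to its arity; summing:
  B: 57^3 = 185193;  C: 57;  A: 57^2 = 3249
Total ground atoms: 185193 + 57 + 3249 = 188499.

188499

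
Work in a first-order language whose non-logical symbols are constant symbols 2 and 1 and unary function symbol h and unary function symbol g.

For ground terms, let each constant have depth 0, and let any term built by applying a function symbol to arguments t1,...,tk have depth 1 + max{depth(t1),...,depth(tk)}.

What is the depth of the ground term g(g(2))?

depth(g(2)) = 1 + depth(2) = 1 + 0 = 1
depth(g(g(2))) = 1 + depth(g(2)) = 1 + 1 = 2

2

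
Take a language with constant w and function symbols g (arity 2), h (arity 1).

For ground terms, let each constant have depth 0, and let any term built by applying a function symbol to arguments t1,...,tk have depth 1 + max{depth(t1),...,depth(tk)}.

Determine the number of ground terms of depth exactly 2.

Let N_k count ground terms of depth at most k. Each non-constant term of depth ≤ k is some function symbol applied to depth-≤(k−1) arguments, giving N_k = 1 + N_{k-1}^2 + N_{k-1}.
N_0 = 1
N_1 = 1 + 1^2 + 1 = 3
N_2 = 1 + 3^2 + 3 = 13
Terms of depth exactly 2: N_2 − N_1 = 13 − 3 = 10.

10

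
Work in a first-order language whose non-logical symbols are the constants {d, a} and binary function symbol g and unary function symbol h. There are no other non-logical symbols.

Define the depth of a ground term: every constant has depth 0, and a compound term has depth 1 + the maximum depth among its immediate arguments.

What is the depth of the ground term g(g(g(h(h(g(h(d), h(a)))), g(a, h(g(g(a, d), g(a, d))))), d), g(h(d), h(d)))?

7

depth(h(d)) = 1 + depth(d) = 1 + 0 = 1
depth(h(a)) = 1 + depth(a) = 1 + 0 = 1
depth(g(h(d), h(a))) = 1 + max(1, 1) = 2
depth(h(g(h(d), h(a)))) = 1 + depth(g(h(d), h(a))) = 1 + 2 = 3
depth(h(h(g(h(d), h(a))))) = 1 + depth(h(g(h(d), h(a)))) = 1 + 3 = 4
depth(g(a, d)) = 1 + max(0, 0) = 1
depth(g(g(a, d), g(a, d))) = 1 + max(1, 1) = 2
depth(h(g(g(a, d), g(a, d)))) = 1 + depth(g(g(a, d), g(a, d))) = 1 + 2 = 3
depth(g(a, h(g(g(a, d), g(a, d))))) = 1 + max(0, 3) = 4
depth(g(h(h(g(h(d), h(a)))), g(a, h(g(g(a, d), g(a, d)))))) = 1 + max(4, 4) = 5
depth(g(g(h(h(g(h(d), h(a)))), g(a, h(g(g(a, d), g(a, d))))), d)) = 1 + max(5, 0) = 6
depth(g(h(d), h(d))) = 1 + max(1, 1) = 2
depth(g(g(g(h(h(g(h(d), h(a)))), g(a, h(g(g(a, d), g(a, d))))), d), g(h(d), h(d)))) = 1 + max(6, 2) = 7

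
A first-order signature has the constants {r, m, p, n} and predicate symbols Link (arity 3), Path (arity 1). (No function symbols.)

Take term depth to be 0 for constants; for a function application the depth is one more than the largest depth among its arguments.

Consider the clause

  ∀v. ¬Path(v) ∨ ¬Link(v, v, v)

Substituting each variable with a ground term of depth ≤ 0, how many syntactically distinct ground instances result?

4

Ground terms of depth ≤ 0:
  With no function symbols every ground term is a constant, so there are exactly 4 ground terms at every depth bound.
  N_0 = 4
  Explicitly: r, m, p, n.
So there are 4 ground terms available for substitution.
The body mentions the single quantified variable v; since ground terms form a free algebra, no two substitutions collapse to the same formula.
Number of ground instances = 4.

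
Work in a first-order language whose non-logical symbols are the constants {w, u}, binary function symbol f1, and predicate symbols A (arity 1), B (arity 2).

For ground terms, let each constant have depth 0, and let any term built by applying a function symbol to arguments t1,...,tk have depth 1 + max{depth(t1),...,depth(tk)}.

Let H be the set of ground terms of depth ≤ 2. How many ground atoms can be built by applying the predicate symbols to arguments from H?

1482

First count ground terms of depth ≤ 2.
Let N_k = |{terms of depth ≤ k}|. Then N_0 = 2 and N_k = 2 + N_{k-1}^2 for k ≥ 1 (one summand per function symbol, arity giving the exponent).
N_0 = 2
N_1 = 2 + 2^2 = 6
N_2 = 2 + 6^2 = 38
So |H| = 38.
Each predicate of arity r yields |H|^r ground atoms (one per choice of an r-tuple from H):
  A: 38;  B: 38^2 = 1444
Total ground atoms: 38 + 1444 = 1482.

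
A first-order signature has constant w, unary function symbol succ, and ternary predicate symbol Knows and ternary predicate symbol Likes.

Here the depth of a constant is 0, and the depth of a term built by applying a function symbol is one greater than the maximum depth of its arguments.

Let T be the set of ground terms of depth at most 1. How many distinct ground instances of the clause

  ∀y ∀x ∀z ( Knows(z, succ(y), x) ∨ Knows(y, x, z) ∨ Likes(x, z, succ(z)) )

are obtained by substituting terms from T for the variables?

8

Ground terms of depth ≤ 1:
  Write N_k for the number of ground terms of depth ≤ k. A term of depth ≤ k is either a constant or a function symbol applied to arguments of depth ≤ k−1, so N_k = 1 + N_{k-1}.
  N_0 = 1
  N_1 = 1 + 1 = 2
  Explicitly: w, succ(w).
So there are 2 ground terms available for substitution.
There are 3 variables to instantiate (y, x, z), each occurring in at least one literal, so different choices give different ground instances.
Number of ground instances = 2^3 = 8.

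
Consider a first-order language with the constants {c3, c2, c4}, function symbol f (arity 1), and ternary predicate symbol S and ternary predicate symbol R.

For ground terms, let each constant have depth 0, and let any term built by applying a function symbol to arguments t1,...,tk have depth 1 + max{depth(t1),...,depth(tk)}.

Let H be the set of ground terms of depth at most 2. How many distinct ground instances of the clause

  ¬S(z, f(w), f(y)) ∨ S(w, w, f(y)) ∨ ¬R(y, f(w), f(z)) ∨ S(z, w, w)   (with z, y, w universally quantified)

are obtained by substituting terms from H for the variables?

Ground terms of depth ≤ 2:
  Count level by level. With function symbols f/1, the terms of depth ≤ k are the 3 constants together with each function applied to depth-≤(k−1) tuples, so N_k = 3 + N_{k-1}.
  N_0 = 3
  N_1 = 3 + 3 = 6
  N_2 = 3 + 6 = 9
So there are 9 ground terms available for substitution.
There are 3 variables to instantiate (z, y, w), each occurring in at least one literal, so different choices give different ground instances.
Number of ground instances = 9^3 = 729.

729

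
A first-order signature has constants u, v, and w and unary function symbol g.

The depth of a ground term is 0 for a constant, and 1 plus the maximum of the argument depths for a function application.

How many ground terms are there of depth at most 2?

9

Let N_k count ground terms of depth at most k. Each non-constant term of depth ≤ k is some function symbol applied to depth-≤(k−1) arguments, giving N_k = 3 + N_{k-1}.
N_0 = 3
N_1 = 3 + 3 = 6
N_2 = 3 + 6 = 9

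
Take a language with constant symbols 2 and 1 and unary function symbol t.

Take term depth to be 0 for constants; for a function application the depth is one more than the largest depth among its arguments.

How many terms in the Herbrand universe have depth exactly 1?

Let N_k count ground terms of depth at most k. Each non-constant term of depth ≤ k is some function symbol applied to depth-≤(k−1) arguments, giving N_k = 2 + N_{k-1}.
N_0 = 2
N_1 = 2 + 2 = 4
Terms of depth exactly 1: N_1 − N_0 = 4 − 2 = 2.

2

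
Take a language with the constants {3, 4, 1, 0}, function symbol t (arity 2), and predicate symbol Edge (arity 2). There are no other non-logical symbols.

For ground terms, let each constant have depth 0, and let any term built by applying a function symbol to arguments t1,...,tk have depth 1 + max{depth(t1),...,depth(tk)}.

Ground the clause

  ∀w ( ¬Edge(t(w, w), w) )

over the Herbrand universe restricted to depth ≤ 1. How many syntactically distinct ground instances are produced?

20

Ground terms of depth ≤ 1:
  Count level by level. With function symbols t/2, the terms of depth ≤ k are the 4 constants together with each function applied to depth-≤(k−1) tuples, so N_k = 4 + N_{k-1}^2.
  N_0 = 4
  N_1 = 4 + 4^2 = 20
So there are 20 ground terms available for substitution.
There is 1 variable to instantiate (w),  occurring in at least one literal, so different choices give different ground instances.
Number of ground instances = 20.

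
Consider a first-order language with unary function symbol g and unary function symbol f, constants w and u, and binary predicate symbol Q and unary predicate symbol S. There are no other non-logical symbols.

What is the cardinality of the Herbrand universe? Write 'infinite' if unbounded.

infinite

The signature has at least one function symbol (g, arity 1) and at least one constant (w).
Iterating g gives infinitely many distinct ground terms: w, g(w), g(g(w)), ...
So the Herbrand universe is infinite.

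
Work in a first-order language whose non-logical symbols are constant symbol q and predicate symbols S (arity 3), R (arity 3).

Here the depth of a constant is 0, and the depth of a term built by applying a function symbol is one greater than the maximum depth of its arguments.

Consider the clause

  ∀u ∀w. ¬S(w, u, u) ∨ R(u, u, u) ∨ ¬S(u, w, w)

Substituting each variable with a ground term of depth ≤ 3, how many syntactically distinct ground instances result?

Ground terms of depth ≤ 3:
  With no function symbols every ground term is a constant, so there is exactly 1 ground term at every depth bound.
  N_0 = 1
  N_1 = 1
  N_2 = 1
  N_3 = 1
So there is exactly 1 ground term available for substitution.
There are 2 variables to instantiate (u, w), each occurring in at least one literal, so different choices give different ground instances.
Number of ground instances = 1^2 = 1.

1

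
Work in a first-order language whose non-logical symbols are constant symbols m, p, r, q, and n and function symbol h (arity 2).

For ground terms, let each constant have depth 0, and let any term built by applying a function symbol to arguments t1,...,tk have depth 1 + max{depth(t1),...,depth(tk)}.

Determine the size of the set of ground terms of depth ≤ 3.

Let N_k count ground terms of depth at most k. Each non-constant term of depth ≤ k is some function symbol applied to depth-≤(k−1) arguments, giving N_k = 5 + N_{k-1}^2.
N_0 = 5
N_1 = 5 + 5^2 = 30
N_2 = 5 + 30^2 = 905
N_3 = 5 + 905^2 = 819030

819030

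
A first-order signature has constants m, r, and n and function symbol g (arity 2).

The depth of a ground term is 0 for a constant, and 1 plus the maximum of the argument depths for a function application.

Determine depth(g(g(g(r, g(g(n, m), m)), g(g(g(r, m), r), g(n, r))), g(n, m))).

5

depth(g(n, m)) = 1 + max(0, 0) = 1
depth(g(g(n, m), m)) = 1 + max(1, 0) = 2
depth(g(r, g(g(n, m), m))) = 1 + max(0, 2) = 3
depth(g(r, m)) = 1 + max(0, 0) = 1
depth(g(g(r, m), r)) = 1 + max(1, 0) = 2
depth(g(n, r)) = 1 + max(0, 0) = 1
depth(g(g(g(r, m), r), g(n, r))) = 1 + max(2, 1) = 3
depth(g(g(r, g(g(n, m), m)), g(g(g(r, m), r), g(n, r)))) = 1 + max(3, 3) = 4
depth(g(g(g(r, g(g(n, m), m)), g(g(g(r, m), r), g(n, r))), g(n, m))) = 1 + max(4, 1) = 5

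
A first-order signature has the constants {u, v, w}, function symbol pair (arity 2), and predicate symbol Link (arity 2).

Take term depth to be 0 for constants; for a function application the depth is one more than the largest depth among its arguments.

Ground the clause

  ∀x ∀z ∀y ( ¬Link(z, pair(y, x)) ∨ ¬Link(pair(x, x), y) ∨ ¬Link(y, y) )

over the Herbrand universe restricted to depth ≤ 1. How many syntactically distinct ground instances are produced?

Ground terms of depth ≤ 1:
  Let N_k = |{terms of depth ≤ k}|. Then N_0 = 3 and N_k = 3 + N_{k-1}^2 for k ≥ 1 (one summand per function symbol, arity giving the exponent).
  N_0 = 3
  N_1 = 3 + 3^2 = 12
  Explicitly: u, v, w, pair(u, u), pair(u, v), pair(u, w), pair(v, u), pair(v, v), pair(v, w), pair(w, u), pair(w, v), pair(w, w).
So there are 12 ground terms available for substitution.
The body mentions every one of the 3 quantified variables; since ground terms form a free algebra, no two substitutions collapse to the same formula.
Number of ground instances = 12^3 = 1728.

1728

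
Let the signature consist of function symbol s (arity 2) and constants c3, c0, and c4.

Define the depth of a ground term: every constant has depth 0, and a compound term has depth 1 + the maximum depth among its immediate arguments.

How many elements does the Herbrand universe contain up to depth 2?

147

Let N_k count ground terms of depth at most k. Each non-constant term of depth ≤ k is some function symbol applied to depth-≤(k−1) arguments, giving N_k = 3 + N_{k-1}^2.
N_0 = 3
N_1 = 3 + 3^2 = 12
N_2 = 3 + 12^2 = 147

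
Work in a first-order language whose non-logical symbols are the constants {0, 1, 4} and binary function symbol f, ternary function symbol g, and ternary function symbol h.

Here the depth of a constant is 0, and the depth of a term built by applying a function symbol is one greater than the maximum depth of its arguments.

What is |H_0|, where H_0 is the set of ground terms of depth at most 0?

3

If N_k denotes the number of depth-≤k ground terms, the 3 constants give N_0 = 3, and each function symbol of arity r contributes N_{k-1}^r new terms at level k: N_k = 3 + N_{k-1}^2 + N_{k-1}^3 + N_{k-1}^3.
N_0 = 3
Explicitly: 0, 1, 4.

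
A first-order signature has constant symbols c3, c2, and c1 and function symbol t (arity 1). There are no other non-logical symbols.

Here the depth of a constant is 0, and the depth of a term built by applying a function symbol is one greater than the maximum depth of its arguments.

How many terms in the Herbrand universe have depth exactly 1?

3

Count level by level. With function symbols t/1, the terms of depth ≤ k are the 3 constants together with each function applied to depth-≤(k−1) tuples, so N_k = 3 + N_{k-1}.
N_0 = 3
N_1 = 3 + 3 = 6
Terms of depth exactly 1: N_1 − N_0 = 6 − 3 = 3.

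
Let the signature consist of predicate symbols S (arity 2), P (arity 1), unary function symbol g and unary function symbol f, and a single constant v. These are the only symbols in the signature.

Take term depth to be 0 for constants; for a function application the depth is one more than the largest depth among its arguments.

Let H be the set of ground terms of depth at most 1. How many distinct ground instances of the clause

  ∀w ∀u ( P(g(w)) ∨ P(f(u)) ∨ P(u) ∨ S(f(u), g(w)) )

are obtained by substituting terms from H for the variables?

9

Ground terms of depth ≤ 1:
  Let N_k count ground terms of depth at most k. Each non-constant term of depth ≤ k is some function symbol applied to depth-≤(k−1) arguments, giving N_k = 1 + N_{k-1} + N_{k-1}.
  N_0 = 1
  N_1 = 1 + 1 + 1 = 3
  Explicitly: v, g(v), f(v).
So there are 3 ground terms available for substitution.
The body mentions every one of the 2 quantified variables; since ground terms form a free algebra, no two substitutions collapse to the same formula.
Number of ground instances = 3^2 = 9.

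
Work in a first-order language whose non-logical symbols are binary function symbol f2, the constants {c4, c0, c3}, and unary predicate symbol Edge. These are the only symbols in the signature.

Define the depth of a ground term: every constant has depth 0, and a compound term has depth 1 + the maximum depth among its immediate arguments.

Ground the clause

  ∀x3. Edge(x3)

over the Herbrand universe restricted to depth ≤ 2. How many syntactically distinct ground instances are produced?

147

Ground terms of depth ≤ 2:
  If N_k denotes the number of depth-≤k ground terms, the 3 constants give N_0 = 3, and each function symbol of arity r contributes N_{k-1}^r new terms at level k: N_k = 3 + N_{k-1}^2.
  N_0 = 3
  N_1 = 3 + 3^2 = 12
  N_2 = 3 + 12^2 = 147
So there are 147 ground terms available for substitution.
The variable x3 ranges independently over the available ground terms, and distinct assignments produce distinct instances.
Number of ground instances = 147.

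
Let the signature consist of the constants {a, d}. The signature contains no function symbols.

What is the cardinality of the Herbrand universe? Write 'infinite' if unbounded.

There are no function symbols, so every ground term is one of the 2 constants.
The Herbrand universe is {a, d}, which is finite with 2 elements.

2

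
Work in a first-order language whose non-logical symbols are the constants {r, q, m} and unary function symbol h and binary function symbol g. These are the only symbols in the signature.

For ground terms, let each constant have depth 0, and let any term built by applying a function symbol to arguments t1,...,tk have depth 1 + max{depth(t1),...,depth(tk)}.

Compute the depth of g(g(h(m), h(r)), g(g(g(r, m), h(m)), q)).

4

depth(h(m)) = 1 + depth(m) = 1 + 0 = 1
depth(h(r)) = 1 + depth(r) = 1 + 0 = 1
depth(g(h(m), h(r))) = 1 + max(1, 1) = 2
depth(g(r, m)) = 1 + max(0, 0) = 1
depth(g(g(r, m), h(m))) = 1 + max(1, 1) = 2
depth(g(g(g(r, m), h(m)), q)) = 1 + max(2, 0) = 3
depth(g(g(h(m), h(r)), g(g(g(r, m), h(m)), q))) = 1 + max(2, 3) = 4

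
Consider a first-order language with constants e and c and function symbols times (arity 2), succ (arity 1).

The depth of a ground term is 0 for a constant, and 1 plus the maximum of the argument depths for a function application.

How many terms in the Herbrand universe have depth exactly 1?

6

Write N_k for the number of ground terms of depth ≤ k. A term of depth ≤ k is either a constant or a function symbol applied to arguments of depth ≤ k−1, so N_k = 2 + N_{k-1}^2 + N_{k-1}.
N_0 = 2
N_1 = 2 + 2^2 + 2 = 8
Terms of depth exactly 1: N_1 − N_0 = 8 − 2 = 6.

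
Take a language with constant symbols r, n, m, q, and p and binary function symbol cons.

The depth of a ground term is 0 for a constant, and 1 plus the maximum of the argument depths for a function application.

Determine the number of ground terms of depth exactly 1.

25

Let N_k = |{terms of depth ≤ k}|. Then N_0 = 5 and N_k = 5 + N_{k-1}^2 for k ≥ 1 (one summand per function symbol, arity giving the exponent).
N_0 = 5
N_1 = 5 + 5^2 = 30
Terms of depth exactly 1: N_1 − N_0 = 30 − 5 = 25.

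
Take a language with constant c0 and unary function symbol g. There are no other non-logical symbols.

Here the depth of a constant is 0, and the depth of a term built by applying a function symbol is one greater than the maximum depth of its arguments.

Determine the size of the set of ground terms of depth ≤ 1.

If N_k denotes the number of depth-≤k ground terms, the 1 constant gives N_0 = 1, and each function symbol of arity r contributes N_{k-1}^r new terms at level k: N_k = 1 + N_{k-1}.
N_0 = 1
N_1 = 1 + 1 = 2

2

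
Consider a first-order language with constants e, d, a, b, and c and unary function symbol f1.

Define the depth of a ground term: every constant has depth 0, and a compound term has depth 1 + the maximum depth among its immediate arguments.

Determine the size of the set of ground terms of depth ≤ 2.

Count level by level. With function symbols f1/1, the terms of depth ≤ k are the 5 constants together with each function applied to depth-≤(k−1) tuples, so N_k = 5 + N_{k-1}.
N_0 = 5
N_1 = 5 + 5 = 10
N_2 = 5 + 10 = 15

15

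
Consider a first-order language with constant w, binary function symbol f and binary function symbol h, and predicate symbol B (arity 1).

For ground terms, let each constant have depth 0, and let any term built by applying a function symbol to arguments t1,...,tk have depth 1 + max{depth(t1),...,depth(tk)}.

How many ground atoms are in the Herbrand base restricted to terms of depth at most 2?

19

First count ground terms of depth ≤ 2.
If N_k denotes the number of depth-≤k ground terms, the 1 constant gives N_0 = 1, and each function symbol of arity r contributes N_{k-1}^r new terms at level k: N_k = 1 + N_{k-1}^2 + N_{k-1}^2.
N_0 = 1
N_1 = 1 + 1^2 + 1^2 = 3
N_2 = 1 + 3^2 + 3^2 = 19
So |H| = 19.
For each predicate symbol, the number of ground atoms is |H| raised to its arity; summing:
  B: 19
Total ground atoms: 19.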